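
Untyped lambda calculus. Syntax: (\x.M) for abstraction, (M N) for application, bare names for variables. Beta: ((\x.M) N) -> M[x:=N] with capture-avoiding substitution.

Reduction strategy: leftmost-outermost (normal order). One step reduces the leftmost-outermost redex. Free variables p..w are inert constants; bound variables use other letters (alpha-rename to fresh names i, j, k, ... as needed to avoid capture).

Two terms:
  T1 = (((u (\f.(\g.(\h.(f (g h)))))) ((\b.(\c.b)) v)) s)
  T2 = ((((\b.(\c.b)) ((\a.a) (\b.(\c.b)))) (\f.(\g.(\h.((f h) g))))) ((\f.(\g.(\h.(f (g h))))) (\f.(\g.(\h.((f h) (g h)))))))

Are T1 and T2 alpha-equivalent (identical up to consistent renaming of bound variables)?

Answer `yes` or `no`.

Answer: no

Derivation:
Term 1: (((u (\f.(\g.(\h.(f (g h)))))) ((\b.(\c.b)) v)) s)
Term 2: ((((\b.(\c.b)) ((\a.a) (\b.(\c.b)))) (\f.(\g.(\h.((f h) g))))) ((\f.(\g.(\h.(f (g h))))) (\f.(\g.(\h.((f h) (g h)))))))
Alpha-equivalence: compare structure up to binder renaming.
Result: False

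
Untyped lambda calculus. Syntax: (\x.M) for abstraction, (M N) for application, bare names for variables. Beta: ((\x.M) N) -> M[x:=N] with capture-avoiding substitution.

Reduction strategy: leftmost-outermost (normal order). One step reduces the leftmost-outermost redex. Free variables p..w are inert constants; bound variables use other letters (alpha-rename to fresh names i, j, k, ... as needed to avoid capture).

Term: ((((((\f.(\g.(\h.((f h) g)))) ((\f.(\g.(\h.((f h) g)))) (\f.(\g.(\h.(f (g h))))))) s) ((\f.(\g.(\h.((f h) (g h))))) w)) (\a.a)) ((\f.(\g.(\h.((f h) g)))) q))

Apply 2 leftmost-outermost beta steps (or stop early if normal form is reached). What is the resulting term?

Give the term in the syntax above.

Step 0: ((((((\f.(\g.(\h.((f h) g)))) ((\f.(\g.(\h.((f h) g)))) (\f.(\g.(\h.(f (g h))))))) s) ((\f.(\g.(\h.((f h) (g h))))) w)) (\a.a)) ((\f.(\g.(\h.((f h) g)))) q))
Step 1: (((((\g.(\h.((((\f.(\g.(\h.((f h) g)))) (\f.(\g.(\h.(f (g h)))))) h) g))) s) ((\f.(\g.(\h.((f h) (g h))))) w)) (\a.a)) ((\f.(\g.(\h.((f h) g)))) q))
Step 2: ((((\h.((((\f.(\g.(\h.((f h) g)))) (\f.(\g.(\h.(f (g h)))))) h) s)) ((\f.(\g.(\h.((f h) (g h))))) w)) (\a.a)) ((\f.(\g.(\h.((f h) g)))) q))

Answer: ((((\h.((((\f.(\g.(\h.((f h) g)))) (\f.(\g.(\h.(f (g h)))))) h) s)) ((\f.(\g.(\h.((f h) (g h))))) w)) (\a.a)) ((\f.(\g.(\h.((f h) g)))) q))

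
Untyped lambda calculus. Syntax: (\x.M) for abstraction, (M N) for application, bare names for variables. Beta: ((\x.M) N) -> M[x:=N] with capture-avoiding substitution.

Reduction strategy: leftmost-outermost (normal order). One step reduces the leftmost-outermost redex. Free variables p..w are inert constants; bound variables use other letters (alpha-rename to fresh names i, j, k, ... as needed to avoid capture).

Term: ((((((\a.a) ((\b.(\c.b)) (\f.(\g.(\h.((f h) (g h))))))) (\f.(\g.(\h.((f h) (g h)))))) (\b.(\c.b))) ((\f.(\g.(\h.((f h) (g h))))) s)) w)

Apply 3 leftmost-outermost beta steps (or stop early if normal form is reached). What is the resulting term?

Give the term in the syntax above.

Answer: ((((\f.(\g.(\h.((f h) (g h))))) (\b.(\c.b))) ((\f.(\g.(\h.((f h) (g h))))) s)) w)

Derivation:
Step 0: ((((((\a.a) ((\b.(\c.b)) (\f.(\g.(\h.((f h) (g h))))))) (\f.(\g.(\h.((f h) (g h)))))) (\b.(\c.b))) ((\f.(\g.(\h.((f h) (g h))))) s)) w)
Step 1: ((((((\b.(\c.b)) (\f.(\g.(\h.((f h) (g h)))))) (\f.(\g.(\h.((f h) (g h)))))) (\b.(\c.b))) ((\f.(\g.(\h.((f h) (g h))))) s)) w)
Step 2: (((((\c.(\f.(\g.(\h.((f h) (g h)))))) (\f.(\g.(\h.((f h) (g h)))))) (\b.(\c.b))) ((\f.(\g.(\h.((f h) (g h))))) s)) w)
Step 3: ((((\f.(\g.(\h.((f h) (g h))))) (\b.(\c.b))) ((\f.(\g.(\h.((f h) (g h))))) s)) w)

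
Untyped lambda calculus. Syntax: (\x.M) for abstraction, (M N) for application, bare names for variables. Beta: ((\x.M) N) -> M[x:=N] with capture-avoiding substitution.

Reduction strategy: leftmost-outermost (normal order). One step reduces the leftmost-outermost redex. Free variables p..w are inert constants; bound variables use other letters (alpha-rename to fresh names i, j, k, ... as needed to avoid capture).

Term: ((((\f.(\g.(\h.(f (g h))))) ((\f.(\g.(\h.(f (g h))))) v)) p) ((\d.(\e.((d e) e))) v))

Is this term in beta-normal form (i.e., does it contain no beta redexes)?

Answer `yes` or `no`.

Term: ((((\f.(\g.(\h.(f (g h))))) ((\f.(\g.(\h.(f (g h))))) v)) p) ((\d.(\e.((d e) e))) v))
Found 3 beta redex(es).

Answer: no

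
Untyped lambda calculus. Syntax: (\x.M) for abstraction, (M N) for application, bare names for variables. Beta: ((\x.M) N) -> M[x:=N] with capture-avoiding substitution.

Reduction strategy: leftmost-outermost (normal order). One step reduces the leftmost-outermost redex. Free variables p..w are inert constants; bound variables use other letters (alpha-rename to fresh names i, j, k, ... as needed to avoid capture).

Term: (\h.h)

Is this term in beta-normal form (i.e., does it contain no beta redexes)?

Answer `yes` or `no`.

Answer: yes

Derivation:
Term: (\h.h)
No beta redexes found.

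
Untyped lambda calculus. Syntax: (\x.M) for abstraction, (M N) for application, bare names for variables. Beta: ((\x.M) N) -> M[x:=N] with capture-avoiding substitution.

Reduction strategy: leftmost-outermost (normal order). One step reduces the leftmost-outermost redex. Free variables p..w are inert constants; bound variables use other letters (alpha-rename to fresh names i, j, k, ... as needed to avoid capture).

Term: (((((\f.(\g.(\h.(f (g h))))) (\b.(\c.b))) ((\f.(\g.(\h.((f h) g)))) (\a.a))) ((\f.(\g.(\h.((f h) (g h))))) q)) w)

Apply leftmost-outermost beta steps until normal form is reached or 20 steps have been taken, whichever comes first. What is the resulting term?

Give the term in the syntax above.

Answer: (\h.(h (\g.(\h.((q h) (g h))))))

Derivation:
Step 0: (((((\f.(\g.(\h.(f (g h))))) (\b.(\c.b))) ((\f.(\g.(\h.((f h) g)))) (\a.a))) ((\f.(\g.(\h.((f h) (g h))))) q)) w)
Step 1: ((((\g.(\h.((\b.(\c.b)) (g h)))) ((\f.(\g.(\h.((f h) g)))) (\a.a))) ((\f.(\g.(\h.((f h) (g h))))) q)) w)
Step 2: (((\h.((\b.(\c.b)) (((\f.(\g.(\h.((f h) g)))) (\a.a)) h))) ((\f.(\g.(\h.((f h) (g h))))) q)) w)
Step 3: (((\b.(\c.b)) (((\f.(\g.(\h.((f h) g)))) (\a.a)) ((\f.(\g.(\h.((f h) (g h))))) q))) w)
Step 4: ((\c.(((\f.(\g.(\h.((f h) g)))) (\a.a)) ((\f.(\g.(\h.((f h) (g h))))) q))) w)
Step 5: (((\f.(\g.(\h.((f h) g)))) (\a.a)) ((\f.(\g.(\h.((f h) (g h))))) q))
Step 6: ((\g.(\h.(((\a.a) h) g))) ((\f.(\g.(\h.((f h) (g h))))) q))
Step 7: (\h.(((\a.a) h) ((\f.(\g.(\h.((f h) (g h))))) q)))
Step 8: (\h.(h ((\f.(\g.(\h.((f h) (g h))))) q)))
Step 9: (\h.(h (\g.(\h.((q h) (g h))))))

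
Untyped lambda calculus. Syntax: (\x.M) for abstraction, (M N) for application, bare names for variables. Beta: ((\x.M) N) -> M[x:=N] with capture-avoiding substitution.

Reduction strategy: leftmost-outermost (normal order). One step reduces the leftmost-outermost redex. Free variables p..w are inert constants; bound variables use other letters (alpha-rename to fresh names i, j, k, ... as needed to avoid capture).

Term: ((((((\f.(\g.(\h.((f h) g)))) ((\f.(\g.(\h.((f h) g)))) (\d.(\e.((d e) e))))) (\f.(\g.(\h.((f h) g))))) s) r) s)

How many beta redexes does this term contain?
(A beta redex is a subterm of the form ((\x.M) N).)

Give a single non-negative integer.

Term: ((((((\f.(\g.(\h.((f h) g)))) ((\f.(\g.(\h.((f h) g)))) (\d.(\e.((d e) e))))) (\f.(\g.(\h.((f h) g))))) s) r) s)
  Redex: ((\f.(\g.(\h.((f h) g)))) ((\f.(\g.(\h.((f h) g)))) (\d.(\e.((d e) e)))))
  Redex: ((\f.(\g.(\h.((f h) g)))) (\d.(\e.((d e) e))))
Total redexes: 2

Answer: 2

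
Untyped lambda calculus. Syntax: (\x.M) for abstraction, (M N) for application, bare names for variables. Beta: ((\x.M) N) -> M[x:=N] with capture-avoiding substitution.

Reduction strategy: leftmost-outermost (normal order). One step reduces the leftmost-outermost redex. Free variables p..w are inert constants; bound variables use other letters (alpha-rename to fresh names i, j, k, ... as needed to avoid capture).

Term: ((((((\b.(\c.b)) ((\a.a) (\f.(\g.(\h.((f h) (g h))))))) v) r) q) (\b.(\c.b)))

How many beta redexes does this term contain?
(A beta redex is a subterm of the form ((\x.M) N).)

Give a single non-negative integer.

Term: ((((((\b.(\c.b)) ((\a.a) (\f.(\g.(\h.((f h) (g h))))))) v) r) q) (\b.(\c.b)))
  Redex: ((\b.(\c.b)) ((\a.a) (\f.(\g.(\h.((f h) (g h)))))))
  Redex: ((\a.a) (\f.(\g.(\h.((f h) (g h))))))
Total redexes: 2

Answer: 2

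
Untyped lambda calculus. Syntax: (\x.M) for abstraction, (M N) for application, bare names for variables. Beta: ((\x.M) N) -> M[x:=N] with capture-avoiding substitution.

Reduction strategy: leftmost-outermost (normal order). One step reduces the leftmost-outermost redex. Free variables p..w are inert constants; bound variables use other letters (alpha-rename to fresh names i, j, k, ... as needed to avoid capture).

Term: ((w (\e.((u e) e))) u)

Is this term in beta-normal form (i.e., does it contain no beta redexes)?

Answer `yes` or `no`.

Answer: yes

Derivation:
Term: ((w (\e.((u e) e))) u)
No beta redexes found.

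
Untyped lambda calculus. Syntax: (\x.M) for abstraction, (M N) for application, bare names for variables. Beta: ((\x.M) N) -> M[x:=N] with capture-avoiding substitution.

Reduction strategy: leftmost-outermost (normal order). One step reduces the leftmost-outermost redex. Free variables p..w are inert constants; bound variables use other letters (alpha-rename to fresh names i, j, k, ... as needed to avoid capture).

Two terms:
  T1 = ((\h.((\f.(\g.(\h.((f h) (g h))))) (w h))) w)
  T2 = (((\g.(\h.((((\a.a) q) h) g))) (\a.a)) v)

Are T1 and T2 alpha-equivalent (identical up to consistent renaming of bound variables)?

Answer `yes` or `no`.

Answer: no

Derivation:
Term 1: ((\h.((\f.(\g.(\h.((f h) (g h))))) (w h))) w)
Term 2: (((\g.(\h.((((\a.a) q) h) g))) (\a.a)) v)
Alpha-equivalence: compare structure up to binder renaming.
Result: False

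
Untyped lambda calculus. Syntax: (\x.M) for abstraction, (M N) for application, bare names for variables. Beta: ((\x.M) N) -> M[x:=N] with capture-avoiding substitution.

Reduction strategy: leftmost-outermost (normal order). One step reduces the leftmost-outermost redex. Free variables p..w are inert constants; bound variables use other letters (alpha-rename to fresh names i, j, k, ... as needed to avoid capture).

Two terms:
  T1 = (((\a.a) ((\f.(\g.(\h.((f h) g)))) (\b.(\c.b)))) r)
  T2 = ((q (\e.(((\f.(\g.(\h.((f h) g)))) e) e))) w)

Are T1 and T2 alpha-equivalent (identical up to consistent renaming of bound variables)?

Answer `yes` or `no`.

Term 1: (((\a.a) ((\f.(\g.(\h.((f h) g)))) (\b.(\c.b)))) r)
Term 2: ((q (\e.(((\f.(\g.(\h.((f h) g)))) e) e))) w)
Alpha-equivalence: compare structure up to binder renaming.
Result: False

Answer: no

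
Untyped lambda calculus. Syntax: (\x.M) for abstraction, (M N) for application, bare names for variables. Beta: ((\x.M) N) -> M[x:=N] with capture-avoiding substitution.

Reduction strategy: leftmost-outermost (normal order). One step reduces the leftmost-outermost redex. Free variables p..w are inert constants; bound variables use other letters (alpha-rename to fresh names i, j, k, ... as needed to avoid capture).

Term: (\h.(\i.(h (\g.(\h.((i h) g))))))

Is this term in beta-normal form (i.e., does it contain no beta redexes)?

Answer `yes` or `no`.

Answer: yes

Derivation:
Term: (\h.(\i.(h (\g.(\h.((i h) g))))))
No beta redexes found.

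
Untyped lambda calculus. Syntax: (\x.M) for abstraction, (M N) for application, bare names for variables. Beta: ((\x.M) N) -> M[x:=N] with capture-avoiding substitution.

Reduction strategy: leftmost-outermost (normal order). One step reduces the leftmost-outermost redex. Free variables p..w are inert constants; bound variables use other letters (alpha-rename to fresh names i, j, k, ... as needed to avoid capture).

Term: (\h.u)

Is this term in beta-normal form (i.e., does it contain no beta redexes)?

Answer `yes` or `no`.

Term: (\h.u)
No beta redexes found.

Answer: yes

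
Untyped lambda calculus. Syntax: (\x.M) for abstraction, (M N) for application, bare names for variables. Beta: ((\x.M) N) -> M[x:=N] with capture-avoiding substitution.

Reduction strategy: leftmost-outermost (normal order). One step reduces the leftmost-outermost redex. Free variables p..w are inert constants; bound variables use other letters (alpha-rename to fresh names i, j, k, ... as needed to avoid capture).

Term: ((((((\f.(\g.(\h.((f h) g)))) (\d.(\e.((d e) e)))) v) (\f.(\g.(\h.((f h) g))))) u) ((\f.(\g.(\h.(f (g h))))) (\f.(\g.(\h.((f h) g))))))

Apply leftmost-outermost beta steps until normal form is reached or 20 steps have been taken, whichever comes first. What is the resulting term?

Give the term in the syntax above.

Answer: (((v u) v) (\g.(\h.(\i.(\j.(((g h) j) i))))))

Derivation:
Step 0: ((((((\f.(\g.(\h.((f h) g)))) (\d.(\e.((d e) e)))) v) (\f.(\g.(\h.((f h) g))))) u) ((\f.(\g.(\h.(f (g h))))) (\f.(\g.(\h.((f h) g))))))
Step 1: (((((\g.(\h.(((\d.(\e.((d e) e))) h) g))) v) (\f.(\g.(\h.((f h) g))))) u) ((\f.(\g.(\h.(f (g h))))) (\f.(\g.(\h.((f h) g))))))
Step 2: ((((\h.(((\d.(\e.((d e) e))) h) v)) (\f.(\g.(\h.((f h) g))))) u) ((\f.(\g.(\h.(f (g h))))) (\f.(\g.(\h.((f h) g))))))
Step 3: (((((\d.(\e.((d e) e))) (\f.(\g.(\h.((f h) g))))) v) u) ((\f.(\g.(\h.(f (g h))))) (\f.(\g.(\h.((f h) g))))))
Step 4: ((((\e.(((\f.(\g.(\h.((f h) g)))) e) e)) v) u) ((\f.(\g.(\h.(f (g h))))) (\f.(\g.(\h.((f h) g))))))
Step 5: (((((\f.(\g.(\h.((f h) g)))) v) v) u) ((\f.(\g.(\h.(f (g h))))) (\f.(\g.(\h.((f h) g))))))
Step 6: ((((\g.(\h.((v h) g))) v) u) ((\f.(\g.(\h.(f (g h))))) (\f.(\g.(\h.((f h) g))))))
Step 7: (((\h.((v h) v)) u) ((\f.(\g.(\h.(f (g h))))) (\f.(\g.(\h.((f h) g))))))
Step 8: (((v u) v) ((\f.(\g.(\h.(f (g h))))) (\f.(\g.(\h.((f h) g))))))
Step 9: (((v u) v) (\g.(\h.((\f.(\g.(\h.((f h) g)))) (g h)))))
Step 10: (((v u) v) (\g.(\h.(\i.(\j.(((g h) j) i))))))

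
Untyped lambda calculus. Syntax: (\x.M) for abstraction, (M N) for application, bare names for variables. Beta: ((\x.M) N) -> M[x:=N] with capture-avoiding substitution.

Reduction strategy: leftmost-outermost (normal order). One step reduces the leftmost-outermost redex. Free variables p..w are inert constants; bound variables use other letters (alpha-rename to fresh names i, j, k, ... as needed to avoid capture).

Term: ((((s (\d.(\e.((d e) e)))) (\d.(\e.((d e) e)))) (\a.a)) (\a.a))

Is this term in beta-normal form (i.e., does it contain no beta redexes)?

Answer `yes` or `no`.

Answer: yes

Derivation:
Term: ((((s (\d.(\e.((d e) e)))) (\d.(\e.((d e) e)))) (\a.a)) (\a.a))
No beta redexes found.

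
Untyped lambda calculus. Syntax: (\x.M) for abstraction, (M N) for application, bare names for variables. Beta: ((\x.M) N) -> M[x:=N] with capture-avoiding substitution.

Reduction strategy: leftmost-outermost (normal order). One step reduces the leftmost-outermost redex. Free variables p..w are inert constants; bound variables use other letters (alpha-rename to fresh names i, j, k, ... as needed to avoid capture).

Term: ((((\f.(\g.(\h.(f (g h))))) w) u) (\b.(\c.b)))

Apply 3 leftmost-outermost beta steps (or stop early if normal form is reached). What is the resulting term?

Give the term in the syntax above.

Step 0: ((((\f.(\g.(\h.(f (g h))))) w) u) (\b.(\c.b)))
Step 1: (((\g.(\h.(w (g h)))) u) (\b.(\c.b)))
Step 2: ((\h.(w (u h))) (\b.(\c.b)))
Step 3: (w (u (\b.(\c.b))))

Answer: (w (u (\b.(\c.b))))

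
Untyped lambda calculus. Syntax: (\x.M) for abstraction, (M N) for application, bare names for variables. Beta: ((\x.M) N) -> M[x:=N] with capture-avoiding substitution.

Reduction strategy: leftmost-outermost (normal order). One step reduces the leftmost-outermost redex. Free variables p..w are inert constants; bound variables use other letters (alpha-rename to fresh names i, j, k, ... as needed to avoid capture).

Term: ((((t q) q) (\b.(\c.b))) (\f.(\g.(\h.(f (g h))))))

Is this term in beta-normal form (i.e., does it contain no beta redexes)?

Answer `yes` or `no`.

Term: ((((t q) q) (\b.(\c.b))) (\f.(\g.(\h.(f (g h))))))
No beta redexes found.

Answer: yes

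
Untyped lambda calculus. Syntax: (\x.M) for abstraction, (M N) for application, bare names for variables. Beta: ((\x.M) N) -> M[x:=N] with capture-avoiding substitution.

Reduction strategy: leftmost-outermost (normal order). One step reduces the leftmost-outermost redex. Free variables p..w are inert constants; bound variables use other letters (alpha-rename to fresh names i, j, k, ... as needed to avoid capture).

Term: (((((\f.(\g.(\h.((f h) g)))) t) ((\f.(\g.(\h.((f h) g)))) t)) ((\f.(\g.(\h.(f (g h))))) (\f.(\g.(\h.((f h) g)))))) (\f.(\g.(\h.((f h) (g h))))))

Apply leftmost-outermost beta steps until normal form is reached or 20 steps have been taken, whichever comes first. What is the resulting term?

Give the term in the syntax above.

Answer: (((t (\g.(\h.(\i.(\j.(((g h) j) i)))))) (\g.(\h.((t h) g)))) (\f.(\g.(\h.((f h) (g h))))))

Derivation:
Step 0: (((((\f.(\g.(\h.((f h) g)))) t) ((\f.(\g.(\h.((f h) g)))) t)) ((\f.(\g.(\h.(f (g h))))) (\f.(\g.(\h.((f h) g)))))) (\f.(\g.(\h.((f h) (g h))))))
Step 1: ((((\g.(\h.((t h) g))) ((\f.(\g.(\h.((f h) g)))) t)) ((\f.(\g.(\h.(f (g h))))) (\f.(\g.(\h.((f h) g)))))) (\f.(\g.(\h.((f h) (g h))))))
Step 2: (((\h.((t h) ((\f.(\g.(\h.((f h) g)))) t))) ((\f.(\g.(\h.(f (g h))))) (\f.(\g.(\h.((f h) g)))))) (\f.(\g.(\h.((f h) (g h))))))
Step 3: (((t ((\f.(\g.(\h.(f (g h))))) (\f.(\g.(\h.((f h) g)))))) ((\f.(\g.(\h.((f h) g)))) t)) (\f.(\g.(\h.((f h) (g h))))))
Step 4: (((t (\g.(\h.((\f.(\g.(\h.((f h) g)))) (g h))))) ((\f.(\g.(\h.((f h) g)))) t)) (\f.(\g.(\h.((f h) (g h))))))
Step 5: (((t (\g.(\h.(\i.(\j.(((g h) j) i)))))) ((\f.(\g.(\h.((f h) g)))) t)) (\f.(\g.(\h.((f h) (g h))))))
Step 6: (((t (\g.(\h.(\i.(\j.(((g h) j) i)))))) (\g.(\h.((t h) g)))) (\f.(\g.(\h.((f h) (g h))))))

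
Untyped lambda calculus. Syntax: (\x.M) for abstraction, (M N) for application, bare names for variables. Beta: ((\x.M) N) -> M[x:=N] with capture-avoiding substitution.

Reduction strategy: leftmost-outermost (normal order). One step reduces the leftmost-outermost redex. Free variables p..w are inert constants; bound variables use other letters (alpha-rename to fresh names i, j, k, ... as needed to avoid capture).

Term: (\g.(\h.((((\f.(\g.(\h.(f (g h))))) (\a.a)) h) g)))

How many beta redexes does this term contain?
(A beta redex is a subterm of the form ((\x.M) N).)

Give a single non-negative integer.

Term: (\g.(\h.((((\f.(\g.(\h.(f (g h))))) (\a.a)) h) g)))
  Redex: ((\f.(\g.(\h.(f (g h))))) (\a.a))
Total redexes: 1

Answer: 1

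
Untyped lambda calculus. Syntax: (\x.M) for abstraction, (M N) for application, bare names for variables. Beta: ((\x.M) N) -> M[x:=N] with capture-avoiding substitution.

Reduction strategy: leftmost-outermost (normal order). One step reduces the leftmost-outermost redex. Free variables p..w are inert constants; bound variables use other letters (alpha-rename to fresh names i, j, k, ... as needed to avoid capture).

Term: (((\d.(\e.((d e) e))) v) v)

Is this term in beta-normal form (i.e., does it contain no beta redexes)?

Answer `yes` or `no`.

Term: (((\d.(\e.((d e) e))) v) v)
Found 1 beta redex(es).

Answer: no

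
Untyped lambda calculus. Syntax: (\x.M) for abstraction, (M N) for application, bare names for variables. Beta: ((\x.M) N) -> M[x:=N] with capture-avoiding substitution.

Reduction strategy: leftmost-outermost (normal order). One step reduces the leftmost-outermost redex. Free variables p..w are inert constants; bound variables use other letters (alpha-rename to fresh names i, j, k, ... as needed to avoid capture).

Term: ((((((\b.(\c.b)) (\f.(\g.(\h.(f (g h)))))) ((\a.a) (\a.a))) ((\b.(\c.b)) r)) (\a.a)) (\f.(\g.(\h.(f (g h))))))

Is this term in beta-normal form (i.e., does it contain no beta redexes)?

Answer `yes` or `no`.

Term: ((((((\b.(\c.b)) (\f.(\g.(\h.(f (g h)))))) ((\a.a) (\a.a))) ((\b.(\c.b)) r)) (\a.a)) (\f.(\g.(\h.(f (g h))))))
Found 3 beta redex(es).

Answer: no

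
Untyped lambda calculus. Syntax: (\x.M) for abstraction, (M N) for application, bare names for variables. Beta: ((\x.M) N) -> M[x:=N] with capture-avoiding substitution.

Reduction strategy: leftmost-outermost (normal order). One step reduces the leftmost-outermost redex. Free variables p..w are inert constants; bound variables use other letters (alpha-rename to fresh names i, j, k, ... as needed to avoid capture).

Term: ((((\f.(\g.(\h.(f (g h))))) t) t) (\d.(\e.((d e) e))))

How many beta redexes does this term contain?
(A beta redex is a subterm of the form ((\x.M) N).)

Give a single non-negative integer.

Term: ((((\f.(\g.(\h.(f (g h))))) t) t) (\d.(\e.((d e) e))))
  Redex: ((\f.(\g.(\h.(f (g h))))) t)
Total redexes: 1

Answer: 1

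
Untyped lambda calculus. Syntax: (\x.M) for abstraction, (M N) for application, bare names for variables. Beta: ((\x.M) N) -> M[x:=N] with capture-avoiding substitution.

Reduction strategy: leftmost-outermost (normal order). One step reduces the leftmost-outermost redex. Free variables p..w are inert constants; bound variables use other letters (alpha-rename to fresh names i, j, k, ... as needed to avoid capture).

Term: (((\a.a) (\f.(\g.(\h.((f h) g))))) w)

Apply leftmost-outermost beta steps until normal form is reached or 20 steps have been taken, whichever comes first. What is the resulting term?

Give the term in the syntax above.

Answer: (\g.(\h.((w h) g)))

Derivation:
Step 0: (((\a.a) (\f.(\g.(\h.((f h) g))))) w)
Step 1: ((\f.(\g.(\h.((f h) g)))) w)
Step 2: (\g.(\h.((w h) g)))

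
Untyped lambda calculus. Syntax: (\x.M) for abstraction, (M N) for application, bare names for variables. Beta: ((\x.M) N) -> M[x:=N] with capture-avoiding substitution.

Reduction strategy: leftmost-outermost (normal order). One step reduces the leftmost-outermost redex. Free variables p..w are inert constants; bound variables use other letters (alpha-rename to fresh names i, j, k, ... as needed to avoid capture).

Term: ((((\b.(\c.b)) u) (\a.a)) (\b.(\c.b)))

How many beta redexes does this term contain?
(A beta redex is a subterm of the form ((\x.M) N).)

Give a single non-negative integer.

Answer: 1

Derivation:
Term: ((((\b.(\c.b)) u) (\a.a)) (\b.(\c.b)))
  Redex: ((\b.(\c.b)) u)
Total redexes: 1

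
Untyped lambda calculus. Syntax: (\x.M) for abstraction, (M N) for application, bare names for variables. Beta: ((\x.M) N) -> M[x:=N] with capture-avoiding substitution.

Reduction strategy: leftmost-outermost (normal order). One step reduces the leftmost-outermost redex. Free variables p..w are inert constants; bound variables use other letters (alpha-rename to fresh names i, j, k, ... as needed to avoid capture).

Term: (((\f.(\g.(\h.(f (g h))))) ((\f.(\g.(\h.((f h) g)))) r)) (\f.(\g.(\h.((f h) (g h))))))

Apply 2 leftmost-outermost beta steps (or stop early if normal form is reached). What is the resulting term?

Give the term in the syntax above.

Answer: (\h.(((\f.(\g.(\h.((f h) g)))) r) ((\f.(\g.(\h.((f h) (g h))))) h)))

Derivation:
Step 0: (((\f.(\g.(\h.(f (g h))))) ((\f.(\g.(\h.((f h) g)))) r)) (\f.(\g.(\h.((f h) (g h))))))
Step 1: ((\g.(\h.(((\f.(\g.(\h.((f h) g)))) r) (g h)))) (\f.(\g.(\h.((f h) (g h))))))
Step 2: (\h.(((\f.(\g.(\h.((f h) g)))) r) ((\f.(\g.(\h.((f h) (g h))))) h)))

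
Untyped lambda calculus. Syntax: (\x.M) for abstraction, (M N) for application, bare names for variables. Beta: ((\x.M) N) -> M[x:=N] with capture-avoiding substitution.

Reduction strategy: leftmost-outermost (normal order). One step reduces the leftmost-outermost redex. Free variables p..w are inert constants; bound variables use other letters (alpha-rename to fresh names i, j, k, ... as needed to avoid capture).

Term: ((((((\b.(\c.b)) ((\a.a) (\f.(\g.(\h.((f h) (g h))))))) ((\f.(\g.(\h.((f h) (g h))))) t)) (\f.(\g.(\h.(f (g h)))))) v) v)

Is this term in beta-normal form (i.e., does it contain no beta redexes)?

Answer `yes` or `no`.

Answer: no

Derivation:
Term: ((((((\b.(\c.b)) ((\a.a) (\f.(\g.(\h.((f h) (g h))))))) ((\f.(\g.(\h.((f h) (g h))))) t)) (\f.(\g.(\h.(f (g h)))))) v) v)
Found 3 beta redex(es).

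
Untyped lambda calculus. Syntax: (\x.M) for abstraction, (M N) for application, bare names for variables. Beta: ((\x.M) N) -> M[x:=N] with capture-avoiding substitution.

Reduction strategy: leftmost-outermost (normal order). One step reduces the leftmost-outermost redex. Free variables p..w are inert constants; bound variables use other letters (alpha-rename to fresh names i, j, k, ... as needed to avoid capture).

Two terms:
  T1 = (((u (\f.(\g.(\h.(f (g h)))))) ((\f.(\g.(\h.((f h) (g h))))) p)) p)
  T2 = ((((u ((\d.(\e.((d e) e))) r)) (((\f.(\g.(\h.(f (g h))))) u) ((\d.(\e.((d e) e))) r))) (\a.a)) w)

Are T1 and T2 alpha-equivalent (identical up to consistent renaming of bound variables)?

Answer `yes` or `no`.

Term 1: (((u (\f.(\g.(\h.(f (g h)))))) ((\f.(\g.(\h.((f h) (g h))))) p)) p)
Term 2: ((((u ((\d.(\e.((d e) e))) r)) (((\f.(\g.(\h.(f (g h))))) u) ((\d.(\e.((d e) e))) r))) (\a.a)) w)
Alpha-equivalence: compare structure up to binder renaming.
Result: False

Answer: no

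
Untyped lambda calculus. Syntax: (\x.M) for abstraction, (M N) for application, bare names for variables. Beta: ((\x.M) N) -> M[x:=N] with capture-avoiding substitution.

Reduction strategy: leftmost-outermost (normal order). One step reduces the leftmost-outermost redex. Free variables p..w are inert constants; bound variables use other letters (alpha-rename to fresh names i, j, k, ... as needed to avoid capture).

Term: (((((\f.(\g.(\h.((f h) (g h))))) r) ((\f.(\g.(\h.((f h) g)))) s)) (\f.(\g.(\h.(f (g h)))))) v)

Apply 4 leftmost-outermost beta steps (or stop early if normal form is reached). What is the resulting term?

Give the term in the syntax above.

Step 0: (((((\f.(\g.(\h.((f h) (g h))))) r) ((\f.(\g.(\h.((f h) g)))) s)) (\f.(\g.(\h.(f (g h)))))) v)
Step 1: ((((\g.(\h.((r h) (g h)))) ((\f.(\g.(\h.((f h) g)))) s)) (\f.(\g.(\h.(f (g h)))))) v)
Step 2: (((\h.((r h) (((\f.(\g.(\h.((f h) g)))) s) h))) (\f.(\g.(\h.(f (g h)))))) v)
Step 3: (((r (\f.(\g.(\h.(f (g h)))))) (((\f.(\g.(\h.((f h) g)))) s) (\f.(\g.(\h.(f (g h))))))) v)
Step 4: (((r (\f.(\g.(\h.(f (g h)))))) ((\g.(\h.((s h) g))) (\f.(\g.(\h.(f (g h))))))) v)

Answer: (((r (\f.(\g.(\h.(f (g h)))))) ((\g.(\h.((s h) g))) (\f.(\g.(\h.(f (g h))))))) v)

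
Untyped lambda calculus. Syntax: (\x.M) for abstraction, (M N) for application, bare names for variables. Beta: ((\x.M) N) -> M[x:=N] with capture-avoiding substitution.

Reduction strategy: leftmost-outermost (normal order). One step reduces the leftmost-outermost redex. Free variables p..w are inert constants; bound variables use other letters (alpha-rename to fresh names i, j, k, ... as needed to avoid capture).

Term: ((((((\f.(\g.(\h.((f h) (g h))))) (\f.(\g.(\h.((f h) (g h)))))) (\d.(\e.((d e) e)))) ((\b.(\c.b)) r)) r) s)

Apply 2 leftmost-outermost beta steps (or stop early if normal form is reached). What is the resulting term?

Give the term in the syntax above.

Answer: ((((\h.(((\f.(\g.(\h.((f h) (g h))))) h) ((\d.(\e.((d e) e))) h))) ((\b.(\c.b)) r)) r) s)

Derivation:
Step 0: ((((((\f.(\g.(\h.((f h) (g h))))) (\f.(\g.(\h.((f h) (g h)))))) (\d.(\e.((d e) e)))) ((\b.(\c.b)) r)) r) s)
Step 1: (((((\g.(\h.(((\f.(\g.(\h.((f h) (g h))))) h) (g h)))) (\d.(\e.((d e) e)))) ((\b.(\c.b)) r)) r) s)
Step 2: ((((\h.(((\f.(\g.(\h.((f h) (g h))))) h) ((\d.(\e.((d e) e))) h))) ((\b.(\c.b)) r)) r) s)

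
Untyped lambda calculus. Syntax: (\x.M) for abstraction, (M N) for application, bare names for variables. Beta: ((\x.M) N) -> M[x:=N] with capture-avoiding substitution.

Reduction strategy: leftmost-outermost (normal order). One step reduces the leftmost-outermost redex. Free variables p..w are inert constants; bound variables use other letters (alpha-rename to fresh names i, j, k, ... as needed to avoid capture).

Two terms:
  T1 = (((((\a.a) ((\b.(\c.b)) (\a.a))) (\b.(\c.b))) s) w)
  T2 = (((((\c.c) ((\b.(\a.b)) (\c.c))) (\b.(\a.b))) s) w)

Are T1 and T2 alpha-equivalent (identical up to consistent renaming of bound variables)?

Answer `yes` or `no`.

Term 1: (((((\a.a) ((\b.(\c.b)) (\a.a))) (\b.(\c.b))) s) w)
Term 2: (((((\c.c) ((\b.(\a.b)) (\c.c))) (\b.(\a.b))) s) w)
Alpha-equivalence: compare structure up to binder renaming.
Result: True

Answer: yes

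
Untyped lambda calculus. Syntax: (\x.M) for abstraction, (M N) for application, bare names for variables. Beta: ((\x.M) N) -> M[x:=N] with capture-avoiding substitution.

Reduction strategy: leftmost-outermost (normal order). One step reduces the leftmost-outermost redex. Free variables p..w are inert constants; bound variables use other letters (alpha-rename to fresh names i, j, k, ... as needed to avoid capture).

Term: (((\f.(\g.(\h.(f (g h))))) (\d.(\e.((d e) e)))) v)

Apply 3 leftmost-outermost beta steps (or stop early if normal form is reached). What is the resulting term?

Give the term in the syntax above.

Step 0: (((\f.(\g.(\h.(f (g h))))) (\d.(\e.((d e) e)))) v)
Step 1: ((\g.(\h.((\d.(\e.((d e) e))) (g h)))) v)
Step 2: (\h.((\d.(\e.((d e) e))) (v h)))
Step 3: (\h.(\e.(((v h) e) e)))

Answer: (\h.(\e.(((v h) e) e)))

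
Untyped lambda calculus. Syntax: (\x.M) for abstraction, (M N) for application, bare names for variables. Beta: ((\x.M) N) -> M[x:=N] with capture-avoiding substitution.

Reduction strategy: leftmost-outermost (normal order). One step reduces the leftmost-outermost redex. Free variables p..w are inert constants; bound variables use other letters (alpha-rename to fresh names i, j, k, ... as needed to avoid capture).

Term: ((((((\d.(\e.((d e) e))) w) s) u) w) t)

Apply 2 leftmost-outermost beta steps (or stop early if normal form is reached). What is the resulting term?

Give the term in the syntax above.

Step 0: ((((((\d.(\e.((d e) e))) w) s) u) w) t)
Step 1: (((((\e.((w e) e)) s) u) w) t)
Step 2: (((((w s) s) u) w) t)

Answer: (((((w s) s) u) w) t)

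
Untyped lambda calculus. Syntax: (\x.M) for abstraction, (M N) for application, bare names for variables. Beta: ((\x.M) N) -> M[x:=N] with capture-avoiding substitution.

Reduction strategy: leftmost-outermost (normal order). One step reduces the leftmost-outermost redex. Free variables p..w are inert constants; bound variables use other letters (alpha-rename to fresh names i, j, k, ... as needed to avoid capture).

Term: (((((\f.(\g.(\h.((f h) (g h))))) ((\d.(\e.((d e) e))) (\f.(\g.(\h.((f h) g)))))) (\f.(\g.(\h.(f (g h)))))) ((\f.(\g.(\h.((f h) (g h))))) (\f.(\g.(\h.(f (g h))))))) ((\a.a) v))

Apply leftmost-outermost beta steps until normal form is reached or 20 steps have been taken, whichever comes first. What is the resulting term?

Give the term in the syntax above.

Step 0: (((((\f.(\g.(\h.((f h) (g h))))) ((\d.(\e.((d e) e))) (\f.(\g.(\h.((f h) g)))))) (\f.(\g.(\h.(f (g h)))))) ((\f.(\g.(\h.((f h) (g h))))) (\f.(\g.(\h.(f (g h))))))) ((\a.a) v))
Step 1: ((((\g.(\h.((((\d.(\e.((d e) e))) (\f.(\g.(\h.((f h) g))))) h) (g h)))) (\f.(\g.(\h.(f (g h)))))) ((\f.(\g.(\h.((f h) (g h))))) (\f.(\g.(\h.(f (g h))))))) ((\a.a) v))
Step 2: (((\h.((((\d.(\e.((d e) e))) (\f.(\g.(\h.((f h) g))))) h) ((\f.(\g.(\h.(f (g h))))) h))) ((\f.(\g.(\h.((f h) (g h))))) (\f.(\g.(\h.(f (g h))))))) ((\a.a) v))
Step 3: (((((\d.(\e.((d e) e))) (\f.(\g.(\h.((f h) g))))) ((\f.(\g.(\h.((f h) (g h))))) (\f.(\g.(\h.(f (g h))))))) ((\f.(\g.(\h.(f (g h))))) ((\f.(\g.(\h.((f h) (g h))))) (\f.(\g.(\h.(f (g h)))))))) ((\a.a) v))
Step 4: ((((\e.(((\f.(\g.(\h.((f h) g)))) e) e)) ((\f.(\g.(\h.((f h) (g h))))) (\f.(\g.(\h.(f (g h))))))) ((\f.(\g.(\h.(f (g h))))) ((\f.(\g.(\h.((f h) (g h))))) (\f.(\g.(\h.(f (g h)))))))) ((\a.a) v))
Step 5: (((((\f.(\g.(\h.((f h) g)))) ((\f.(\g.(\h.((f h) (g h))))) (\f.(\g.(\h.(f (g h))))))) ((\f.(\g.(\h.((f h) (g h))))) (\f.(\g.(\h.(f (g h))))))) ((\f.(\g.(\h.(f (g h))))) ((\f.(\g.(\h.((f h) (g h))))) (\f.(\g.(\h.(f (g h)))))))) ((\a.a) v))
Step 6: ((((\g.(\h.((((\f.(\g.(\h.((f h) (g h))))) (\f.(\g.(\h.(f (g h)))))) h) g))) ((\f.(\g.(\h.((f h) (g h))))) (\f.(\g.(\h.(f (g h))))))) ((\f.(\g.(\h.(f (g h))))) ((\f.(\g.(\h.((f h) (g h))))) (\f.(\g.(\h.(f (g h)))))))) ((\a.a) v))
Step 7: (((\h.((((\f.(\g.(\h.((f h) (g h))))) (\f.(\g.(\h.(f (g h)))))) h) ((\f.(\g.(\h.((f h) (g h))))) (\f.(\g.(\h.(f (g h)))))))) ((\f.(\g.(\h.(f (g h))))) ((\f.(\g.(\h.((f h) (g h))))) (\f.(\g.(\h.(f (g h)))))))) ((\a.a) v))
Step 8: (((((\f.(\g.(\h.((f h) (g h))))) (\f.(\g.(\h.(f (g h)))))) ((\f.(\g.(\h.(f (g h))))) ((\f.(\g.(\h.((f h) (g h))))) (\f.(\g.(\h.(f (g h)))))))) ((\f.(\g.(\h.((f h) (g h))))) (\f.(\g.(\h.(f (g h))))))) ((\a.a) v))
Step 9: ((((\g.(\h.(((\f.(\g.(\h.(f (g h))))) h) (g h)))) ((\f.(\g.(\h.(f (g h))))) ((\f.(\g.(\h.((f h) (g h))))) (\f.(\g.(\h.(f (g h)))))))) ((\f.(\g.(\h.((f h) (g h))))) (\f.(\g.(\h.(f (g h))))))) ((\a.a) v))
Step 10: (((\h.(((\f.(\g.(\h.(f (g h))))) h) (((\f.(\g.(\h.(f (g h))))) ((\f.(\g.(\h.((f h) (g h))))) (\f.(\g.(\h.(f (g h))))))) h))) ((\f.(\g.(\h.((f h) (g h))))) (\f.(\g.(\h.(f (g h))))))) ((\a.a) v))
Step 11: ((((\f.(\g.(\h.(f (g h))))) ((\f.(\g.(\h.((f h) (g h))))) (\f.(\g.(\h.(f (g h))))))) (((\f.(\g.(\h.(f (g h))))) ((\f.(\g.(\h.((f h) (g h))))) (\f.(\g.(\h.(f (g h))))))) ((\f.(\g.(\h.((f h) (g h))))) (\f.(\g.(\h.(f (g h)))))))) ((\a.a) v))
Step 12: (((\g.(\h.(((\f.(\g.(\h.((f h) (g h))))) (\f.(\g.(\h.(f (g h)))))) (g h)))) (((\f.(\g.(\h.(f (g h))))) ((\f.(\g.(\h.((f h) (g h))))) (\f.(\g.(\h.(f (g h))))))) ((\f.(\g.(\h.((f h) (g h))))) (\f.(\g.(\h.(f (g h)))))))) ((\a.a) v))
Step 13: ((\h.(((\f.(\g.(\h.((f h) (g h))))) (\f.(\g.(\h.(f (g h)))))) ((((\f.(\g.(\h.(f (g h))))) ((\f.(\g.(\h.((f h) (g h))))) (\f.(\g.(\h.(f (g h))))))) ((\f.(\g.(\h.((f h) (g h))))) (\f.(\g.(\h.(f (g h))))))) h))) ((\a.a) v))
Step 14: (((\f.(\g.(\h.((f h) (g h))))) (\f.(\g.(\h.(f (g h)))))) ((((\f.(\g.(\h.(f (g h))))) ((\f.(\g.(\h.((f h) (g h))))) (\f.(\g.(\h.(f (g h))))))) ((\f.(\g.(\h.((f h) (g h))))) (\f.(\g.(\h.(f (g h))))))) ((\a.a) v)))
Step 15: ((\g.(\h.(((\f.(\g.(\h.(f (g h))))) h) (g h)))) ((((\f.(\g.(\h.(f (g h))))) ((\f.(\g.(\h.((f h) (g h))))) (\f.(\g.(\h.(f (g h))))))) ((\f.(\g.(\h.((f h) (g h))))) (\f.(\g.(\h.(f (g h))))))) ((\a.a) v)))
Step 16: (\h.(((\f.(\g.(\h.(f (g h))))) h) (((((\f.(\g.(\h.(f (g h))))) ((\f.(\g.(\h.((f h) (g h))))) (\f.(\g.(\h.(f (g h))))))) ((\f.(\g.(\h.((f h) (g h))))) (\f.(\g.(\h.(f (g h))))))) ((\a.a) v)) h)))
Step 17: (\h.((\g.(\i.(h (g i)))) (((((\f.(\g.(\h.(f (g h))))) ((\f.(\g.(\h.((f h) (g h))))) (\f.(\g.(\h.(f (g h))))))) ((\f.(\g.(\h.((f h) (g h))))) (\f.(\g.(\h.(f (g h))))))) ((\a.a) v)) h)))
Step 18: (\h.(\i.(h ((((((\f.(\g.(\h.(f (g h))))) ((\f.(\g.(\h.((f h) (g h))))) (\f.(\g.(\h.(f (g h))))))) ((\f.(\g.(\h.((f h) (g h))))) (\f.(\g.(\h.(f (g h))))))) ((\a.a) v)) h) i))))
Step 19: (\h.(\i.(h (((((\g.(\h.(((\f.(\g.(\h.((f h) (g h))))) (\f.(\g.(\h.(f (g h)))))) (g h)))) ((\f.(\g.(\h.((f h) (g h))))) (\f.(\g.(\h.(f (g h))))))) ((\a.a) v)) h) i))))
Step 20: (\h.(\i.(h ((((\h.(((\f.(\g.(\h.((f h) (g h))))) (\f.(\g.(\h.(f (g h)))))) (((\f.(\g.(\h.((f h) (g h))))) (\f.(\g.(\h.(f (g h)))))) h))) ((\a.a) v)) h) i))))

Answer: (\h.(\i.(h ((((\h.(((\f.(\g.(\h.((f h) (g h))))) (\f.(\g.(\h.(f (g h)))))) (((\f.(\g.(\h.((f h) (g h))))) (\f.(\g.(\h.(f (g h)))))) h))) ((\a.a) v)) h) i))))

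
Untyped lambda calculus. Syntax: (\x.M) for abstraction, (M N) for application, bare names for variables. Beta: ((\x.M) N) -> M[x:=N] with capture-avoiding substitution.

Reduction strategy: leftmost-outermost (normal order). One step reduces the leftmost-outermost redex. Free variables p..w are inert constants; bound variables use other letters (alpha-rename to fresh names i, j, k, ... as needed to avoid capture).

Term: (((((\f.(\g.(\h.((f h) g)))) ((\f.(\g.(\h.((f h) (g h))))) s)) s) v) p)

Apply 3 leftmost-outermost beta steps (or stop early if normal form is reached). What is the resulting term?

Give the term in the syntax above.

Answer: (((((\f.(\g.(\h.((f h) (g h))))) s) v) s) p)

Derivation:
Step 0: (((((\f.(\g.(\h.((f h) g)))) ((\f.(\g.(\h.((f h) (g h))))) s)) s) v) p)
Step 1: ((((\g.(\h.((((\f.(\g.(\h.((f h) (g h))))) s) h) g))) s) v) p)
Step 2: (((\h.((((\f.(\g.(\h.((f h) (g h))))) s) h) s)) v) p)
Step 3: (((((\f.(\g.(\h.((f h) (g h))))) s) v) s) p)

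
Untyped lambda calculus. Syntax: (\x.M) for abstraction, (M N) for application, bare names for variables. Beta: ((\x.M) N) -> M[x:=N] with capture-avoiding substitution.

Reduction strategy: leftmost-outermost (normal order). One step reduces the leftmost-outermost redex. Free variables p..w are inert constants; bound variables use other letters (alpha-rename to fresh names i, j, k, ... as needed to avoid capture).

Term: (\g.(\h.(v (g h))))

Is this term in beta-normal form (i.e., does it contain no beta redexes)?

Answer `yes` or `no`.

Answer: yes

Derivation:
Term: (\g.(\h.(v (g h))))
No beta redexes found.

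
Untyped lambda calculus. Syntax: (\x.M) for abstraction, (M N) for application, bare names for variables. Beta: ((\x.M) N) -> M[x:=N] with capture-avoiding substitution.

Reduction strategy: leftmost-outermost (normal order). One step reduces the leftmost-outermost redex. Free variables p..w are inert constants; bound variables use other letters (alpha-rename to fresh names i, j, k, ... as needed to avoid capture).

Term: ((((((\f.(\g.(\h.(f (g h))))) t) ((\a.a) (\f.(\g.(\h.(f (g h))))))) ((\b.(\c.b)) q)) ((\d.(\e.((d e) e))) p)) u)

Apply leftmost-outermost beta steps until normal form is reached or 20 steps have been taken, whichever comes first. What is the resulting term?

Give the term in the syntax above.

Step 0: ((((((\f.(\g.(\h.(f (g h))))) t) ((\a.a) (\f.(\g.(\h.(f (g h))))))) ((\b.(\c.b)) q)) ((\d.(\e.((d e) e))) p)) u)
Step 1: (((((\g.(\h.(t (g h)))) ((\a.a) (\f.(\g.(\h.(f (g h))))))) ((\b.(\c.b)) q)) ((\d.(\e.((d e) e))) p)) u)
Step 2: ((((\h.(t (((\a.a) (\f.(\g.(\h.(f (g h)))))) h))) ((\b.(\c.b)) q)) ((\d.(\e.((d e) e))) p)) u)
Step 3: (((t (((\a.a) (\f.(\g.(\h.(f (g h)))))) ((\b.(\c.b)) q))) ((\d.(\e.((d e) e))) p)) u)
Step 4: (((t ((\f.(\g.(\h.(f (g h))))) ((\b.(\c.b)) q))) ((\d.(\e.((d e) e))) p)) u)
Step 5: (((t (\g.(\h.(((\b.(\c.b)) q) (g h))))) ((\d.(\e.((d e) e))) p)) u)
Step 6: (((t (\g.(\h.((\c.q) (g h))))) ((\d.(\e.((d e) e))) p)) u)
Step 7: (((t (\g.(\h.q))) ((\d.(\e.((d e) e))) p)) u)
Step 8: (((t (\g.(\h.q))) (\e.((p e) e))) u)

Answer: (((t (\g.(\h.q))) (\e.((p e) e))) u)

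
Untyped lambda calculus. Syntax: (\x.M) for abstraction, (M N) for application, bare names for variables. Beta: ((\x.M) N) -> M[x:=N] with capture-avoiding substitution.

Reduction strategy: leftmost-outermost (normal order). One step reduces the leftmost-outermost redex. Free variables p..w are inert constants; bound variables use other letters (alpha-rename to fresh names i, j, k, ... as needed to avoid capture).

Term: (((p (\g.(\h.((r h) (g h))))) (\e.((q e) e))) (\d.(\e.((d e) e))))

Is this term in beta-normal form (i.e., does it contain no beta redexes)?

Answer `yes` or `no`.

Term: (((p (\g.(\h.((r h) (g h))))) (\e.((q e) e))) (\d.(\e.((d e) e))))
No beta redexes found.

Answer: yes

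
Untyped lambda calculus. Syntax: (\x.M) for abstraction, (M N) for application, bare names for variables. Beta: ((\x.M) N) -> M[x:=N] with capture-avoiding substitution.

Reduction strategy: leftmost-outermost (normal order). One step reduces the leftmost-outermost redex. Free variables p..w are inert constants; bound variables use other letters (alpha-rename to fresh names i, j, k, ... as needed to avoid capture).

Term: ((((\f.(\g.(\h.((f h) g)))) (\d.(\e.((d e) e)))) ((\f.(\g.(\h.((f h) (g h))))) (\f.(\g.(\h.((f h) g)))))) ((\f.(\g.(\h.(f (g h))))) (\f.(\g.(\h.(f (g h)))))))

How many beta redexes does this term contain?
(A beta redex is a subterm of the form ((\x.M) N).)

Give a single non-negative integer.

Term: ((((\f.(\g.(\h.((f h) g)))) (\d.(\e.((d e) e)))) ((\f.(\g.(\h.((f h) (g h))))) (\f.(\g.(\h.((f h) g)))))) ((\f.(\g.(\h.(f (g h))))) (\f.(\g.(\h.(f (g h)))))))
  Redex: ((\f.(\g.(\h.((f h) g)))) (\d.(\e.((d e) e))))
  Redex: ((\f.(\g.(\h.((f h) (g h))))) (\f.(\g.(\h.((f h) g)))))
  Redex: ((\f.(\g.(\h.(f (g h))))) (\f.(\g.(\h.(f (g h))))))
Total redexes: 3

Answer: 3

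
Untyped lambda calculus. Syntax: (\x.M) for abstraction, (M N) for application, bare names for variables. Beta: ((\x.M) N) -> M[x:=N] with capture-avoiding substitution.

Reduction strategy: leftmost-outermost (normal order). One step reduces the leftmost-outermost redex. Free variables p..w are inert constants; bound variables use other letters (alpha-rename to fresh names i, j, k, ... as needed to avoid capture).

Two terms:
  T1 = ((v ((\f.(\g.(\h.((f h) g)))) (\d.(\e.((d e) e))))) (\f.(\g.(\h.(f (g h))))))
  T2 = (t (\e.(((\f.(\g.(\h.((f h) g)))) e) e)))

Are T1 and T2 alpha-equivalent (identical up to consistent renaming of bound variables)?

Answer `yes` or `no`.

Answer: no

Derivation:
Term 1: ((v ((\f.(\g.(\h.((f h) g)))) (\d.(\e.((d e) e))))) (\f.(\g.(\h.(f (g h))))))
Term 2: (t (\e.(((\f.(\g.(\h.((f h) g)))) e) e)))
Alpha-equivalence: compare structure up to binder renaming.
Result: False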